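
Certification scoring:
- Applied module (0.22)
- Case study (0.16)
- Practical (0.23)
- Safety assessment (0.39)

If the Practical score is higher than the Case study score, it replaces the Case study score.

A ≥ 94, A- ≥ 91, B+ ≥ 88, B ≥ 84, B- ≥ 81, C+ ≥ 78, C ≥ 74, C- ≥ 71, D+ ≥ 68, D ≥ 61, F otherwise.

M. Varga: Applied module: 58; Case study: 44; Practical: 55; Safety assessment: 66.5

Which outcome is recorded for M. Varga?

Practical (55) > Case study (44), so Case study counts as 55.
Weighted total:
  Applied module 58 × 0.22 = 12.76
  Case study 55 × 0.16 = 8.8
  Practical 55 × 0.23 = 12.65
  Safety assessment 66.5 × 0.39 = 25.935
Sum = 60.145
60.145 < 61 → F

F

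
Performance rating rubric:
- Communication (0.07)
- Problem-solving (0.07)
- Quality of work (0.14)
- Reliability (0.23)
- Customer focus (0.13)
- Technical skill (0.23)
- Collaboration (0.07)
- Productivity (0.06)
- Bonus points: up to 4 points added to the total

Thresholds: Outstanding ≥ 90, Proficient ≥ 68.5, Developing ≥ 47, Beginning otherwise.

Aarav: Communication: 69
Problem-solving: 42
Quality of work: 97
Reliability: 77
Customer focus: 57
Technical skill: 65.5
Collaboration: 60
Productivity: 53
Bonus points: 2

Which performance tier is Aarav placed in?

Proficient

Weighted total:
  Communication 69 × 0.07 = 4.83
  Problem-solving 42 × 0.07 = 2.94
  Quality of work 97 × 0.14 = 13.58
  Reliability 77 × 0.23 = 17.71
  Customer focus 57 × 0.13 = 7.41
  Technical skill 65.5 × 0.23 = 15.065
  Collaboration 60 × 0.07 = 4.2
  Productivity 53 × 0.06 = 3.18
Sum = 68.915
Bonus points: 68.915 + 2 = 70.915
70.915 is ≥ 68.5 and < 90 → Proficient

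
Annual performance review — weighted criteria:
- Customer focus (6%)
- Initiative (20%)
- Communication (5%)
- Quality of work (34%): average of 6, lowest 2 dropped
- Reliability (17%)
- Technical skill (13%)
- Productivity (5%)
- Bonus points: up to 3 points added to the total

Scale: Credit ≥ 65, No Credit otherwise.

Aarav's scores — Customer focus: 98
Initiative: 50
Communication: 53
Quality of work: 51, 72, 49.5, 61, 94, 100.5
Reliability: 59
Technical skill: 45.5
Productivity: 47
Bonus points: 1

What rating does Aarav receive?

Quality of work: drop 49.5, 51 → average of remaining 4 = 327.5/4 = 81.875
Weighted total:
  Customer focus 98 × 0.06 = 5.88
  Initiative 50 × 0.2 = 10
  Communication 53 × 0.05 = 2.65
  Quality of work 81.875 × 0.34 = 27.8375
  Reliability 59 × 0.17 = 10.03
  Technical skill 45.5 × 0.13 = 5.915
  Productivity 47 × 0.05 = 2.35
Sum = 64.6625
Bonus points: 64.6625 + 1 = 65.6625
65.6625 ≥ 65 → Credit

Credit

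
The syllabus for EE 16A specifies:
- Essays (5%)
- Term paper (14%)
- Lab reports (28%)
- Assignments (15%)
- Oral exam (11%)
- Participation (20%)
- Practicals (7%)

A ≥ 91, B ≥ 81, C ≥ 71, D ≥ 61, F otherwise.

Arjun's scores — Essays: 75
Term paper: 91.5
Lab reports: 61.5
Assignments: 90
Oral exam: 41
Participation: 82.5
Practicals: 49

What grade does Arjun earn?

C

Weighted total:
  Essays 75 × 0.05 = 3.75
  Term paper 91.5 × 0.14 = 12.81
  Lab reports 61.5 × 0.28 = 17.22
  Assignments 90 × 0.15 = 13.5
  Oral exam 41 × 0.11 = 4.51
  Participation 82.5 × 0.2 = 16.5
  Practicals 49 × 0.07 = 3.43
Sum = 71.72
71.72 is ≥ 71 and < 81 → C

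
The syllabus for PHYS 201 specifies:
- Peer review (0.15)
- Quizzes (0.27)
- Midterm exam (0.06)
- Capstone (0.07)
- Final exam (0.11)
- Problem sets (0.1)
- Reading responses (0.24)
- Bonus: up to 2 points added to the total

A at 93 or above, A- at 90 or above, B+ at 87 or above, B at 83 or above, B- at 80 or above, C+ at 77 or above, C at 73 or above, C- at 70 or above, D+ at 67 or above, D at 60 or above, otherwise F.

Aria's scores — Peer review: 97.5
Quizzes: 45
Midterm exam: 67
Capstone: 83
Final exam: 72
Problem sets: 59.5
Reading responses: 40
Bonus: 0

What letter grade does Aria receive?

D

Weighted total:
  Peer review 97.5 × 0.15 = 14.625
  Quizzes 45 × 0.27 = 12.15
  Midterm exam 67 × 0.06 = 4.02
  Capstone 83 × 0.07 = 5.81
  Final exam 72 × 0.11 = 7.92
  Problem sets 59.5 × 0.1 = 5.95
  Reading responses 40 × 0.24 = 9.6
Sum = 60.075
Bonus: 60.075 + 0 = 60.075
60.075 is ≥ 60 and < 67 → D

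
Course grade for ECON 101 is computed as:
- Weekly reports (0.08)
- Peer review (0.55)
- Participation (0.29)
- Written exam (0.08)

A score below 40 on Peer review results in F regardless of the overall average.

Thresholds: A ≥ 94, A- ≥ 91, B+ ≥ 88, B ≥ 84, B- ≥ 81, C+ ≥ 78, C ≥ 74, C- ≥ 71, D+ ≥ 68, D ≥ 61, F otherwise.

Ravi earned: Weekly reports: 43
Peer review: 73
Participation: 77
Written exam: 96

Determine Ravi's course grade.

C-

Peer review score 73 ≥ 40: minimum met.
Weighted total:
  Weekly reports 43 × 0.08 = 3.44
  Peer review 73 × 0.55 = 40.15
  Participation 77 × 0.29 = 22.33
  Written exam 96 × 0.08 = 7.68
Sum = 73.6
73.6 is ≥ 71 and < 74 → C-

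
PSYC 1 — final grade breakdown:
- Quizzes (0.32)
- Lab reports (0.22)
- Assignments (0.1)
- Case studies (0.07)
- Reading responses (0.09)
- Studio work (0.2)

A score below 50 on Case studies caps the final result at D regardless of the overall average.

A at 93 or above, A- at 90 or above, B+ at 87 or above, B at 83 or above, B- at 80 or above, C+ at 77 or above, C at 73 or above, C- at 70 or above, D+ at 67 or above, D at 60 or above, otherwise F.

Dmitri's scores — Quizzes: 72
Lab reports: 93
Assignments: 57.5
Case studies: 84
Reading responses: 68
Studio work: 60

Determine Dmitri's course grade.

C

Case studies score 84 ≥ 50: minimum met.
Weighted total:
  Quizzes 72 × 0.32 = 23.04
  Lab reports 93 × 0.22 = 20.46
  Assignments 57.5 × 0.1 = 5.75
  Case studies 84 × 0.07 = 5.88
  Reading responses 68 × 0.09 = 6.12
  Studio work 60 × 0.2 = 12
Sum = 73.25
73.25 is ≥ 73 and < 77 → C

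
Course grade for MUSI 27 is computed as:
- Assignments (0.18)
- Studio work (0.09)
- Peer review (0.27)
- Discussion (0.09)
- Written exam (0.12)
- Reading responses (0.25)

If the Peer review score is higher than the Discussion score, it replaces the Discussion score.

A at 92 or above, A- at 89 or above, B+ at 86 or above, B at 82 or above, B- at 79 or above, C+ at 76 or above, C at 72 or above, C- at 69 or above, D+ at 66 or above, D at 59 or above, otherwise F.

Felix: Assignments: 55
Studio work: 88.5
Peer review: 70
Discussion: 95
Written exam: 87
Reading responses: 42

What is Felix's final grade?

Peer review (70) ≤ Discussion (95), so Discussion stays at 95.
Weighted total:
  Assignments 55 × 0.18 = 9.9
  Studio work 88.5 × 0.09 = 7.965
  Peer review 70 × 0.27 = 18.9
  Discussion 95 × 0.09 = 8.55
  Written exam 87 × 0.12 = 10.44
  Reading responses 42 × 0.25 = 10.5
Sum = 66.255
66.255 is ≥ 66 and < 69 → D+

D+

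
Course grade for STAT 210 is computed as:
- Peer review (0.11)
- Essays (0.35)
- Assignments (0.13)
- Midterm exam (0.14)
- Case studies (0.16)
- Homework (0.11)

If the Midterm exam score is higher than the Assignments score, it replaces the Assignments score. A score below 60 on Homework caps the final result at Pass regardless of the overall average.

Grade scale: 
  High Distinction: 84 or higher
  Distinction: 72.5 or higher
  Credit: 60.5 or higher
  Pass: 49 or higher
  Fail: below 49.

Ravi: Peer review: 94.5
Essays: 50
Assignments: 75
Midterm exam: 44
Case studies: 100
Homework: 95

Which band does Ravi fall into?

Credit

Midterm exam (44) ≤ Assignments (75), so Assignments stays at 75.
Homework score 95 ≥ 60: minimum met.
Weighted total:
  Peer review 94.5 × 0.11 = 10.395
  Essays 50 × 0.35 = 17.5
  Assignments 75 × 0.13 = 9.75
  Midterm exam 44 × 0.14 = 6.16
  Case studies 100 × 0.16 = 16
  Homework 95 × 0.11 = 10.45
Sum = 70.255
70.255 is ≥ 60.5 and < 72.5 → Credit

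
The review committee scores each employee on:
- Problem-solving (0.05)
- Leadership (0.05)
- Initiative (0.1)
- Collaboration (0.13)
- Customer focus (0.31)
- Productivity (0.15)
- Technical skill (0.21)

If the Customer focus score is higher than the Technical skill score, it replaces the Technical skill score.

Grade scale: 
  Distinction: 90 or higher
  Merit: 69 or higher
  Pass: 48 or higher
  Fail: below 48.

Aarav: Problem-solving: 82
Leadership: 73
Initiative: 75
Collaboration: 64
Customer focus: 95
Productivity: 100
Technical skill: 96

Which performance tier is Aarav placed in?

Customer focus (95) ≤ Technical skill (96), so Technical skill stays at 96.
Weighted total:
  Problem-solving 82 × 0.05 = 4.1
  Leadership 73 × 0.05 = 3.65
  Initiative 75 × 0.1 = 7.5
  Collaboration 64 × 0.13 = 8.32
  Customer focus 95 × 0.31 = 29.45
  Productivity 100 × 0.15 = 15
  Technical skill 96 × 0.21 = 20.16
Sum = 88.18
88.18 is ≥ 69 and < 90 → Merit

Merit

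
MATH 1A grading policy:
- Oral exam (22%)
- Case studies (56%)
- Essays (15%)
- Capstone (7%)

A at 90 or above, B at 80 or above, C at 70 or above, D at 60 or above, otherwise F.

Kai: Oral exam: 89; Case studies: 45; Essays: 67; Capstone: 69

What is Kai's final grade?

F

Weighted total:
  Oral exam 89 × 0.22 = 19.58
  Case studies 45 × 0.56 = 25.2
  Essays 67 × 0.15 = 10.05
  Capstone 69 × 0.07 = 4.83
Sum = 59.66
59.66 < 60 → F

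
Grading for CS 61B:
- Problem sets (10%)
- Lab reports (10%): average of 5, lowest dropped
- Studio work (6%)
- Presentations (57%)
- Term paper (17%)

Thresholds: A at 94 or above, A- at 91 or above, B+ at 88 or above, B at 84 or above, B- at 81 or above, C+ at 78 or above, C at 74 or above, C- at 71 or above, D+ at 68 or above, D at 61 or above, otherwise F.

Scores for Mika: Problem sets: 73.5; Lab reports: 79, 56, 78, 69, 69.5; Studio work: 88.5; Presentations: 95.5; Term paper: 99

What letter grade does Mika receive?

Lab reports: drop 56 → average of remaining 4 = 295.5/4 = 73.875
Weighted total:
  Problem sets 73.5 × 0.1 = 7.35
  Lab reports 73.875 × 0.1 = 7.3875
  Studio work 88.5 × 0.06 = 5.31
  Presentations 95.5 × 0.57 = 54.435
  Term paper 99 × 0.17 = 16.83
Sum = 91.3125
91.3125 is ≥ 91 and < 94 → A-

A-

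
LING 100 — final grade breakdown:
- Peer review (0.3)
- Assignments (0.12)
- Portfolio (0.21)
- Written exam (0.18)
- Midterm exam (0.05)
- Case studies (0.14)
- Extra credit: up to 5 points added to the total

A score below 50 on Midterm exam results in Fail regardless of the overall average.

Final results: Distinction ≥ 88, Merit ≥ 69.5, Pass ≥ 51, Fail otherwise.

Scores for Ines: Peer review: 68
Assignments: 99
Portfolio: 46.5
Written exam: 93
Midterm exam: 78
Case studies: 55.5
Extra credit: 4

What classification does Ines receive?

Merit

Midterm exam score 78 ≥ 50: minimum met.
Weighted total:
  Peer review 68 × 0.3 = 20.4
  Assignments 99 × 0.12 = 11.88
  Portfolio 46.5 × 0.21 = 9.765
  Written exam 93 × 0.18 = 16.74
  Midterm exam 78 × 0.05 = 3.9
  Case studies 55.5 × 0.14 = 7.77
Sum = 70.455
Extra credit: 70.455 + 4 = 74.455
74.455 is ≥ 69.5 and < 88 → Merit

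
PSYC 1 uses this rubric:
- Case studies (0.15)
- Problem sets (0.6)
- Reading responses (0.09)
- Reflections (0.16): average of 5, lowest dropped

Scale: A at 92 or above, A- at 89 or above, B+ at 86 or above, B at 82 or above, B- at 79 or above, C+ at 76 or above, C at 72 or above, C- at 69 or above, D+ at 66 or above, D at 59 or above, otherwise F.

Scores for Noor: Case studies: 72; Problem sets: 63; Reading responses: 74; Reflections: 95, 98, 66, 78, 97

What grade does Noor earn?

C-

Reflections: drop 66 → average of remaining 4 = 368/4 = 92
Weighted total:
  Case studies 72 × 0.15 = 10.8
  Problem sets 63 × 0.6 = 37.8
  Reading responses 74 × 0.09 = 6.66
  Reflections 92 × 0.16 = 14.72
Sum = 69.98
69.98 is ≥ 69 and < 72 → C-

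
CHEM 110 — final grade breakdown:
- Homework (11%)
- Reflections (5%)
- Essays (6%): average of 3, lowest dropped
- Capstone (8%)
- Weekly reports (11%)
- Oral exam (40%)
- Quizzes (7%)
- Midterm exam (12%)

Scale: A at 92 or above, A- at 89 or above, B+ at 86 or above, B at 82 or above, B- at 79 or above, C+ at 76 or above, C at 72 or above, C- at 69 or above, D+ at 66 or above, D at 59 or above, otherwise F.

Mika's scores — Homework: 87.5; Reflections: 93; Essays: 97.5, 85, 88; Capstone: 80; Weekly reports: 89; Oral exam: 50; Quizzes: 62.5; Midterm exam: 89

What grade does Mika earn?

C-

Essays: drop 85 → average of remaining 2 = 185.5/2 = 92.75
Weighted total:
  Homework 87.5 × 0.11 = 9.625
  Reflections 93 × 0.05 = 4.65
  Essays 92.75 × 0.06 = 5.565
  Capstone 80 × 0.08 = 6.4
  Weekly reports 89 × 0.11 = 9.79
  Oral exam 50 × 0.4 = 20
  Quizzes 62.5 × 0.07 = 4.375
  Midterm exam 89 × 0.12 = 10.68
Sum = 71.085
71.085 is ≥ 69 and < 72 → C-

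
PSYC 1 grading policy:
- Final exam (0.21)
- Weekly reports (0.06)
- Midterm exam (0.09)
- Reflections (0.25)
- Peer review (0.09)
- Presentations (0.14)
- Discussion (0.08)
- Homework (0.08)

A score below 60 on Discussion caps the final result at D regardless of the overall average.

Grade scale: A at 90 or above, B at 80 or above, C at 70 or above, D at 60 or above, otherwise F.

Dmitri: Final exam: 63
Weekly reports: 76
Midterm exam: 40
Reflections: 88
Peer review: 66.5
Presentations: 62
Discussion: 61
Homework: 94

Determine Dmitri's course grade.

C

Discussion score 61 ≥ 60: minimum met.
Weighted total:
  Final exam 63 × 0.21 = 13.23
  Weekly reports 76 × 0.06 = 4.56
  Midterm exam 40 × 0.09 = 3.6
  Reflections 88 × 0.25 = 22
  Peer review 66.5 × 0.09 = 5.985
  Presentations 62 × 0.14 = 8.68
  Discussion 61 × 0.08 = 4.88
  Homework 94 × 0.08 = 7.52
Sum = 70.455
70.455 is ≥ 70 and < 80 → C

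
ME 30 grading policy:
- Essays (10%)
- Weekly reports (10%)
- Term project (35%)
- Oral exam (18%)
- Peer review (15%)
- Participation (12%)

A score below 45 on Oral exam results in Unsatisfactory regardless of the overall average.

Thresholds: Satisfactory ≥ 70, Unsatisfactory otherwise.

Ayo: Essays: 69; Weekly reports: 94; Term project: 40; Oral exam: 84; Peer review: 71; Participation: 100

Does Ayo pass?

Unsatisfactory

Oral exam score 84 ≥ 45: minimum met.
Weighted total:
  Essays 69 × 0.1 = 6.9
  Weekly reports 94 × 0.1 = 9.4
  Term project 40 × 0.35 = 14
  Oral exam 84 × 0.18 = 15.12
  Peer review 71 × 0.15 = 10.65
  Participation 100 × 0.12 = 12
Sum = 68.07
68.07 < 70 → Unsatisfactory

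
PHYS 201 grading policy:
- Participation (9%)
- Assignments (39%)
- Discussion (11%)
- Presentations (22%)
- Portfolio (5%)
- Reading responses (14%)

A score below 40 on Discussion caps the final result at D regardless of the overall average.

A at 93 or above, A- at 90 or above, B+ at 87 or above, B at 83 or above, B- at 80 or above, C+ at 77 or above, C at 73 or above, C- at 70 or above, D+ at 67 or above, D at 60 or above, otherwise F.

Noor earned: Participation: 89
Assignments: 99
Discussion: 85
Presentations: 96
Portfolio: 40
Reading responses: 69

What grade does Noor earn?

B+

Discussion score 85 ≥ 40: minimum met.
Weighted total:
  Participation 89 × 0.09 = 8.01
  Assignments 99 × 0.39 = 38.61
  Discussion 85 × 0.11 = 9.35
  Presentations 96 × 0.22 = 21.12
  Portfolio 40 × 0.05 = 2
  Reading responses 69 × 0.14 = 9.66
Sum = 88.75
88.75 is ≥ 87 and < 90 → B+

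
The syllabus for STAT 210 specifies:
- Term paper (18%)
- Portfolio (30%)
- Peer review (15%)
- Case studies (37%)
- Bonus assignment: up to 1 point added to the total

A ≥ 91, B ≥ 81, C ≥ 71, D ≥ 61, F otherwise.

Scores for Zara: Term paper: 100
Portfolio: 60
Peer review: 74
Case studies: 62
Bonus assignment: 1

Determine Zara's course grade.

Weighted total:
  Term paper 100 × 0.18 = 18
  Portfolio 60 × 0.3 = 18
  Peer review 74 × 0.15 = 11.1
  Case studies 62 × 0.37 = 22.94
Sum = 70.04
Bonus assignment: 70.04 + 1 = 71.04
71.04 is ≥ 71 and < 81 → C

C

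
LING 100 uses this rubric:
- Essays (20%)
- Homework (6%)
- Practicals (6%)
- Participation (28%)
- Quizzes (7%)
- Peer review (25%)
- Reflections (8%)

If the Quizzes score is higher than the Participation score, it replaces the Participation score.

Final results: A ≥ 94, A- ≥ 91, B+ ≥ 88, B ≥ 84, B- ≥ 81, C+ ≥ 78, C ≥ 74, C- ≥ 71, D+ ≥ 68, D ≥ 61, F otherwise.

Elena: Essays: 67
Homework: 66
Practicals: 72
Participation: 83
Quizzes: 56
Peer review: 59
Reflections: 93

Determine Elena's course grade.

C-

Quizzes (56) ≤ Participation (83), so Participation stays at 83.
Weighted total:
  Essays 67 × 0.2 = 13.4
  Homework 66 × 0.06 = 3.96
  Practicals 72 × 0.06 = 4.32
  Participation 83 × 0.28 = 23.24
  Quizzes 56 × 0.07 = 3.92
  Peer review 59 × 0.25 = 14.75
  Reflections 93 × 0.08 = 7.44
Sum = 71.03
71.03 is ≥ 71 and < 74 → C-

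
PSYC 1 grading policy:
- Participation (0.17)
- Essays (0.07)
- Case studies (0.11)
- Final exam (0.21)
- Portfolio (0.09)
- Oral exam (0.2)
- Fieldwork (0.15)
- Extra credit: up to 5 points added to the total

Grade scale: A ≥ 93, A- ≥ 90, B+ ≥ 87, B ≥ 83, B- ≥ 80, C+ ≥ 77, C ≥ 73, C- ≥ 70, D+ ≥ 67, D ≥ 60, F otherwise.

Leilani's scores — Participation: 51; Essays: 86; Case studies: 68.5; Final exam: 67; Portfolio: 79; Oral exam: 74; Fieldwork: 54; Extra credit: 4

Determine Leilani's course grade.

Weighted total:
  Participation 51 × 0.17 = 8.67
  Essays 86 × 0.07 = 6.02
  Case studies 68.5 × 0.11 = 7.535
  Final exam 67 × 0.21 = 14.07
  Portfolio 79 × 0.09 = 7.11
  Oral exam 74 × 0.2 = 14.8
  Fieldwork 54 × 0.15 = 8.1
Sum = 66.305
Extra credit: 66.305 + 4 = 70.305
70.305 is ≥ 70 and < 73 → C-

C-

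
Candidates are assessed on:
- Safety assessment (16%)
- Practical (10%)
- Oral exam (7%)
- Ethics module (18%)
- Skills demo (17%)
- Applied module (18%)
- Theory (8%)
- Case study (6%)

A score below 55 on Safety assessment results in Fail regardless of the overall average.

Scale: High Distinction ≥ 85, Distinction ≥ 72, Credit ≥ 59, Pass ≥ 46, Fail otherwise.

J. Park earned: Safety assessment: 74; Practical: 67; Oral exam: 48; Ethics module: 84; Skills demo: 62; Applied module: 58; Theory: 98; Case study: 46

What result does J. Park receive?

Credit

Safety assessment score 74 ≥ 55: minimum met.
Weighted total:
  Safety assessment 74 × 0.16 = 11.84
  Practical 67 × 0.1 = 6.7
  Oral exam 48 × 0.07 = 3.36
  Ethics module 84 × 0.18 = 15.12
  Skills demo 62 × 0.17 = 10.54
  Applied module 58 × 0.18 = 10.44
  Theory 98 × 0.08 = 7.84
  Case study 46 × 0.06 = 2.76
Sum = 68.6
68.6 is ≥ 59 and < 72 → Credit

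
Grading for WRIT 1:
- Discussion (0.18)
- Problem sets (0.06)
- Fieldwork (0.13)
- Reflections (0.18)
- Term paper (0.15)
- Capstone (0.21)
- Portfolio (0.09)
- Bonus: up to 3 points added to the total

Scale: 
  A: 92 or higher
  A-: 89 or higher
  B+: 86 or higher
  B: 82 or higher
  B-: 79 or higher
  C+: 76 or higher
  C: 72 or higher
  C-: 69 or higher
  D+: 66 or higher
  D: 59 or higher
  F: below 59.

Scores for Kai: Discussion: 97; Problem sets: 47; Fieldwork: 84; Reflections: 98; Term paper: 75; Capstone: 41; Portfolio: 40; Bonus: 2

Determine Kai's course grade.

Weighted total:
  Discussion 97 × 0.18 = 17.46
  Problem sets 47 × 0.06 = 2.82
  Fieldwork 84 × 0.13 = 10.92
  Reflections 98 × 0.18 = 17.64
  Term paper 75 × 0.15 = 11.25
  Capstone 41 × 0.21 = 8.61
  Portfolio 40 × 0.09 = 3.6
Sum = 72.3
Bonus: 72.3 + 2 = 74.3
74.3 is ≥ 72 and < 76 → C

C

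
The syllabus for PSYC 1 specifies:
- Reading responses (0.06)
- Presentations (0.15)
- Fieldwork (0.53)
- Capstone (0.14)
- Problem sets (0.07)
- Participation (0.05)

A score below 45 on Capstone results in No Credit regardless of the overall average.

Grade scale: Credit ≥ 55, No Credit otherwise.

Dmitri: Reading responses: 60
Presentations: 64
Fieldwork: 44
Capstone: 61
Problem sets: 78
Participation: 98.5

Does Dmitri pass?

Capstone score 61 ≥ 45: minimum met.
Weighted total:
  Reading responses 60 × 0.06 = 3.6
  Presentations 64 × 0.15 = 9.6
  Fieldwork 44 × 0.53 = 23.32
  Capstone 61 × 0.14 = 8.54
  Problem sets 78 × 0.07 = 5.46
  Participation 98.5 × 0.05 = 4.925
Sum = 55.445
55.445 ≥ 55 → Credit

Credit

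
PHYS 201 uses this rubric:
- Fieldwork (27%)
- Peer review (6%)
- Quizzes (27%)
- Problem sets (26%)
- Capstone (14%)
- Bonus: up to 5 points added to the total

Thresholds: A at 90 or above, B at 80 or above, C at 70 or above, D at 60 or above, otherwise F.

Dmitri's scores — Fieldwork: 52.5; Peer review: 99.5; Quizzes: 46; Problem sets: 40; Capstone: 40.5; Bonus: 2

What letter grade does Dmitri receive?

Weighted total:
  Fieldwork 52.5 × 0.27 = 14.175
  Peer review 99.5 × 0.06 = 5.97
  Quizzes 46 × 0.27 = 12.42
  Problem sets 40 × 0.26 = 10.4
  Capstone 40.5 × 0.14 = 5.67
Sum = 48.635
Bonus: 48.635 + 2 = 50.635
50.635 < 60 → F

F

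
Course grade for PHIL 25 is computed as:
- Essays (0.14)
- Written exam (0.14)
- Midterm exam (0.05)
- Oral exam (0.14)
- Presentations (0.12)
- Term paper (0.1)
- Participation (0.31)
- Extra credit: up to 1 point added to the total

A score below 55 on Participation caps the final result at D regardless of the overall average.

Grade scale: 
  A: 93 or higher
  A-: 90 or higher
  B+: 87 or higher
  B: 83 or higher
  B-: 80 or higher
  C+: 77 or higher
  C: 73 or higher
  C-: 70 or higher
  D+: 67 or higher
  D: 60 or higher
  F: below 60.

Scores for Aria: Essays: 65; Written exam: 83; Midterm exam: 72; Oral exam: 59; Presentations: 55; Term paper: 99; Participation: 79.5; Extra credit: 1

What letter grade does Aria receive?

C

Participation score 79.5 ≥ 55: minimum met.
Weighted total:
  Essays 65 × 0.14 = 9.1
  Written exam 83 × 0.14 = 11.62
  Midterm exam 72 × 0.05 = 3.6
  Oral exam 59 × 0.14 = 8.26
  Presentations 55 × 0.12 = 6.6
  Term paper 99 × 0.1 = 9.9
  Participation 79.5 × 0.31 = 24.645
Sum = 73.725
Extra credit: 73.725 + 1 = 74.725
74.725 is ≥ 73 and < 77 → C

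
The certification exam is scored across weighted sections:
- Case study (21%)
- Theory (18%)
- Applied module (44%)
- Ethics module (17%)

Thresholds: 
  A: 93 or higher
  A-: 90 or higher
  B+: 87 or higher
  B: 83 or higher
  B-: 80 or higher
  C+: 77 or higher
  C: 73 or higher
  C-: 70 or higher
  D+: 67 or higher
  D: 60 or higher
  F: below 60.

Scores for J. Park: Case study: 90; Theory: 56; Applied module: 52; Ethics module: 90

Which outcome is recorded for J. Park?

Weighted total:
  Case study 90 × 0.21 = 18.9
  Theory 56 × 0.18 = 10.08
  Applied module 52 × 0.44 = 22.88
  Ethics module 90 × 0.17 = 15.3
Sum = 67.16
67.16 is ≥ 67 and < 70 → D+

D+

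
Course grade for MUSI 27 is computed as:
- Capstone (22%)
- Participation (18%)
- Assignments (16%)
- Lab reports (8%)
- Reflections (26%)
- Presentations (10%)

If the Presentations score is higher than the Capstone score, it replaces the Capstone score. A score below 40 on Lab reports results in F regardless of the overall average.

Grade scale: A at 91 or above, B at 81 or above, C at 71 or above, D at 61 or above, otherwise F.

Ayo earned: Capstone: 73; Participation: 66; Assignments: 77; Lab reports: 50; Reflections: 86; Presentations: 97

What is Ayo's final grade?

B

Presentations (97) > Capstone (73), so Capstone counts as 97.
Lab reports score 50 ≥ 40: minimum met.
Weighted total:
  Capstone 97 × 0.22 = 21.34
  Participation 66 × 0.18 = 11.88
  Assignments 77 × 0.16 = 12.32
  Lab reports 50 × 0.08 = 4
  Reflections 86 × 0.26 = 22.36
  Presentations 97 × 0.1 = 9.7
Sum = 81.6
81.6 is ≥ 81 and < 91 → B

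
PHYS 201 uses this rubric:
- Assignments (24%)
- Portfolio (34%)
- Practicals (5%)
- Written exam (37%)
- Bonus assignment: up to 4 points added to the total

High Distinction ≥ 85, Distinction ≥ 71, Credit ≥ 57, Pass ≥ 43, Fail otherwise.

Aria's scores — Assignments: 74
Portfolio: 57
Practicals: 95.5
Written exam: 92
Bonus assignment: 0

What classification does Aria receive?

Weighted total:
  Assignments 74 × 0.24 = 17.76
  Portfolio 57 × 0.34 = 19.38
  Practicals 95.5 × 0.05 = 4.775
  Written exam 92 × 0.37 = 34.04
Sum = 75.955
Bonus assignment: 75.955 + 0 = 75.955
75.955 is ≥ 71 and < 85 → Distinction

Distinction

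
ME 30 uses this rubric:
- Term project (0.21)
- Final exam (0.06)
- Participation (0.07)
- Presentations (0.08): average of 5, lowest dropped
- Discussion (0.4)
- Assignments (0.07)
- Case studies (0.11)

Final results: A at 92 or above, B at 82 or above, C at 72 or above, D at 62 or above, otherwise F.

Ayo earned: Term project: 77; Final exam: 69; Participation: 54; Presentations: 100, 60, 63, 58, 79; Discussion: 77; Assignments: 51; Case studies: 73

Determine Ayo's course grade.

C

Presentations: drop 58 → average of remaining 4 = 302/4 = 75.5
Weighted total:
  Term project 77 × 0.21 = 16.17
  Final exam 69 × 0.06 = 4.14
  Participation 54 × 0.07 = 3.78
  Presentations 75.5 × 0.08 = 6.04
  Discussion 77 × 0.4 = 30.8
  Assignments 51 × 0.07 = 3.57
  Case studies 73 × 0.11 = 8.03
Sum = 72.53
72.53 is ≥ 72 and < 82 → C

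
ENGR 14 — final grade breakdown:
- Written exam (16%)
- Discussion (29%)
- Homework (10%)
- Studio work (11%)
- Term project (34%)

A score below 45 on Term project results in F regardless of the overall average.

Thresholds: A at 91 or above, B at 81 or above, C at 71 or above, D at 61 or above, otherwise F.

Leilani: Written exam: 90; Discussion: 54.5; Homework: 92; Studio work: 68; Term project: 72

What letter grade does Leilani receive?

C

Term project score 72 ≥ 45: minimum met.
Weighted total:
  Written exam 90 × 0.16 = 14.4
  Discussion 54.5 × 0.29 = 15.805
  Homework 92 × 0.1 = 9.2
  Studio work 68 × 0.11 = 7.48
  Term project 72 × 0.34 = 24.48
Sum = 71.365
71.365 is ≥ 71 and < 81 → C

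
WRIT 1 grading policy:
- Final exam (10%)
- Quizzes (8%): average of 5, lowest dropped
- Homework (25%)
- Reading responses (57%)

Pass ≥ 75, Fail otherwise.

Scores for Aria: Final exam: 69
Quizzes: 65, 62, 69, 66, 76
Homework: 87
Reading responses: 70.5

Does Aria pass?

Quizzes: drop 62 → average of remaining 4 = 276/4 = 69
Weighted total:
  Final exam 69 × 0.1 = 6.9
  Quizzes 69 × 0.08 = 5.52
  Homework 87 × 0.25 = 21.75
  Reading responses 70.5 × 0.57 = 40.185
Sum = 74.355
74.355 < 75 → Fail

Fail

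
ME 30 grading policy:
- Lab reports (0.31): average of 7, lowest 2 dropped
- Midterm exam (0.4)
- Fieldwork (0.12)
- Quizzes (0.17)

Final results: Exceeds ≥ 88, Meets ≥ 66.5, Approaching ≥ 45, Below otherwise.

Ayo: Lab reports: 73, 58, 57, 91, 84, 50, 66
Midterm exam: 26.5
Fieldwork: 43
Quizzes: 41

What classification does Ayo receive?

Lab reports: drop 50, 57 → average of remaining 5 = 372/5 = 74.4
Weighted total:
  Lab reports 74.4 × 0.31 = 23.064
  Midterm exam 26.5 × 0.4 = 10.6
  Fieldwork 43 × 0.12 = 5.16
  Quizzes 41 × 0.17 = 6.97
Sum = 45.794
45.794 is ≥ 45 and < 66.5 → Approaching

Approaching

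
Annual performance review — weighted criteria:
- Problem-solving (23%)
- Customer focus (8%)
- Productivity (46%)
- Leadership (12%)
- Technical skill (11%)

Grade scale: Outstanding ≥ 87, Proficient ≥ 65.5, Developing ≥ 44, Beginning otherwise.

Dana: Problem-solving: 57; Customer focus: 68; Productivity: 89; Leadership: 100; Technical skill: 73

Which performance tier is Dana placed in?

Proficient

Weighted total:
  Problem-solving 57 × 0.23 = 13.11
  Customer focus 68 × 0.08 = 5.44
  Productivity 89 × 0.46 = 40.94
  Leadership 100 × 0.12 = 12
  Technical skill 73 × 0.11 = 8.03
Sum = 79.52
79.52 is ≥ 65.5 and < 87 → Proficient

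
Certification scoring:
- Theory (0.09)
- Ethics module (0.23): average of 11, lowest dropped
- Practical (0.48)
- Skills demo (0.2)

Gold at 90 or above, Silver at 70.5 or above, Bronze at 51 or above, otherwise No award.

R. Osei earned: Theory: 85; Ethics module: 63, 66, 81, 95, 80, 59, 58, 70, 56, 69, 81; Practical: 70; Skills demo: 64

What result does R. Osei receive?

Silver

Ethics module: drop 56 → average of remaining 10 = 722/10 = 72.2
Weighted total:
  Theory 85 × 0.09 = 7.65
  Ethics module 72.2 × 0.23 = 16.606
  Practical 70 × 0.48 = 33.6
  Skills demo 64 × 0.2 = 12.8
Sum = 70.656
70.656 is ≥ 70.5 and < 90 → Silver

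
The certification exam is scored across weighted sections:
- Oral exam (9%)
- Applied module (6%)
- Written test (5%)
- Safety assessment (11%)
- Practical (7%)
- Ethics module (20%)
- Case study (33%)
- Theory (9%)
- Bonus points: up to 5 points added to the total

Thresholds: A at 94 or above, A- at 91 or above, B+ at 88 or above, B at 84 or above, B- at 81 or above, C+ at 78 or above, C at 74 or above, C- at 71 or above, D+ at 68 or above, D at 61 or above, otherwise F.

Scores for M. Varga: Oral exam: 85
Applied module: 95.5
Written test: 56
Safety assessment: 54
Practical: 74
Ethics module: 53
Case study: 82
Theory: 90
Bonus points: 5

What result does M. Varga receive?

Weighted total:
  Oral exam 85 × 0.09 = 7.65
  Applied module 95.5 × 0.06 = 5.73
  Written test 56 × 0.05 = 2.8
  Safety assessment 54 × 0.11 = 5.94
  Practical 74 × 0.07 = 5.18
  Ethics module 53 × 0.2 = 10.6
  Case study 82 × 0.33 = 27.06
  Theory 90 × 0.09 = 8.1
Sum = 73.06
Bonus points: 73.06 + 5 = 78.06
78.06 is ≥ 78 and < 81 → C+

C+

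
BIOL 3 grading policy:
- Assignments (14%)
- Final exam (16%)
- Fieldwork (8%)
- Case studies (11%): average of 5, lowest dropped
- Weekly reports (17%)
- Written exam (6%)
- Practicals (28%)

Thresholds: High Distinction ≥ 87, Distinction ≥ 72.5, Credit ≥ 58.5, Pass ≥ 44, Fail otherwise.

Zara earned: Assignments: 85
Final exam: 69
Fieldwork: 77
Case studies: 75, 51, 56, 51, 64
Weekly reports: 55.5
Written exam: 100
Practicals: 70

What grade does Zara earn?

Case studies: drop 51 → average of remaining 4 = 246/4 = 61.5
Weighted total:
  Assignments 85 × 0.14 = 11.9
  Final exam 69 × 0.16 = 11.04
  Fieldwork 77 × 0.08 = 6.16
  Case studies 61.5 × 0.11 = 6.765
  Weekly reports 55.5 × 0.17 = 9.435
  Written exam 100 × 0.06 = 6
  Practicals 70 × 0.28 = 19.6
Sum = 70.9
70.9 is ≥ 58.5 and < 72.5 → Credit

Credit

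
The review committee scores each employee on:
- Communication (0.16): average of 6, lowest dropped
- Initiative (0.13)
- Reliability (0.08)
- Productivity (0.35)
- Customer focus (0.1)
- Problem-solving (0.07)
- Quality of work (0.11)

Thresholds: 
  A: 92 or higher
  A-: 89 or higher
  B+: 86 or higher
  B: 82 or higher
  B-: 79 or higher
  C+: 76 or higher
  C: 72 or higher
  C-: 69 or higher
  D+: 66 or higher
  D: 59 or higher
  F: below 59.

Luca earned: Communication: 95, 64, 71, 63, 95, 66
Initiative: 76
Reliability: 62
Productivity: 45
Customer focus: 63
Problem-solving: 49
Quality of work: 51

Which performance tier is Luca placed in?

F

Communication: drop 63 → average of remaining 5 = 391/5 = 78.2
Weighted total:
  Communication 78.2 × 0.16 = 12.512
  Initiative 76 × 0.13 = 9.88
  Reliability 62 × 0.08 = 4.96
  Productivity 45 × 0.35 = 15.75
  Customer focus 63 × 0.1 = 6.3
  Problem-solving 49 × 0.07 = 3.43
  Quality of work 51 × 0.11 = 5.61
Sum = 58.442
58.442 < 59 → F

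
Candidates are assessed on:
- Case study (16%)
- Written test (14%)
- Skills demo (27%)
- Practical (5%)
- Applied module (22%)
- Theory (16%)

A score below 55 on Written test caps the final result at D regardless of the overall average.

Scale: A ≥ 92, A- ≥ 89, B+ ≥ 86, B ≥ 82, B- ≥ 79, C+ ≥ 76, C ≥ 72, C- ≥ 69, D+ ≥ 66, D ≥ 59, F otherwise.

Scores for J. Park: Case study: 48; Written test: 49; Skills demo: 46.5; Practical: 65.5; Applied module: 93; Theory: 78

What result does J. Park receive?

D

Written test score 49 < 55: minimum not met.
Weighted total:
  Case study 48 × 0.16 = 7.68
  Written test 49 × 0.14 = 6.86
  Skills demo 46.5 × 0.27 = 12.555
  Practical 65.5 × 0.05 = 3.275
  Applied module 93 × 0.22 = 20.46
  Theory 78 × 0.16 = 12.48
Sum = 63.31
63.31 would be D; cap at D applies → D.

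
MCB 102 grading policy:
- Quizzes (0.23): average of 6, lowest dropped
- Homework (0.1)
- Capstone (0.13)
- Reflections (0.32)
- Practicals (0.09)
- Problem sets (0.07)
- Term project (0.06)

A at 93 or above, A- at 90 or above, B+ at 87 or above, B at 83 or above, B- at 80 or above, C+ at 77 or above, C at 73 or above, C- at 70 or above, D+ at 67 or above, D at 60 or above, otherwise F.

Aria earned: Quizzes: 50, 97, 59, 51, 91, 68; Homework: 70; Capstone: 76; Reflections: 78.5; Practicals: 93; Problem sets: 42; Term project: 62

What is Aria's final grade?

Quizzes: drop 50 → average of remaining 5 = 366/5 = 73.2
Weighted total:
  Quizzes 73.2 × 0.23 = 16.836
  Homework 70 × 0.1 = 7
  Capstone 76 × 0.13 = 9.88
  Reflections 78.5 × 0.32 = 25.12
  Practicals 93 × 0.09 = 8.37
  Problem sets 42 × 0.07 = 2.94
  Term project 62 × 0.06 = 3.72
Sum = 73.866
73.866 is ≥ 73 and < 77 → C

C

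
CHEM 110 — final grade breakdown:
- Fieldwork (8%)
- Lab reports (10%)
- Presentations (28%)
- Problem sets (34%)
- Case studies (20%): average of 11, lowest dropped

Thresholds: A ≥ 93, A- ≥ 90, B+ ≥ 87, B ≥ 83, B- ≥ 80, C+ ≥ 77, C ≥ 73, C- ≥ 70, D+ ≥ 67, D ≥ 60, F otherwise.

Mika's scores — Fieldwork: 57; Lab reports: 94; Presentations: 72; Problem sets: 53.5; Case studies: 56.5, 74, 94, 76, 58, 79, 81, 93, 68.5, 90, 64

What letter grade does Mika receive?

D+

Case studies: drop 56.5 → average of remaining 10 = 777.5/10 = 77.75
Weighted total:
  Fieldwork 57 × 0.08 = 4.56
  Lab reports 94 × 0.1 = 9.4
  Presentations 72 × 0.28 = 20.16
  Problem sets 53.5 × 0.34 = 18.19
  Case studies 77.75 × 0.2 = 15.55
Sum = 67.86
67.86 is ≥ 67 and < 70 → D+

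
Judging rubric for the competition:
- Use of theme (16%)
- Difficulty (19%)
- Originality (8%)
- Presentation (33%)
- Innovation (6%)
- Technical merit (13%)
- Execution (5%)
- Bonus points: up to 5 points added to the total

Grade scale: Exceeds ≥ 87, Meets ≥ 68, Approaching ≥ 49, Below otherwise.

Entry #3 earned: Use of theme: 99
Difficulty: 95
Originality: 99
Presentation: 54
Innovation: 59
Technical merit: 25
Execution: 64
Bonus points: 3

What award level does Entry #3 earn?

Weighted total:
  Use of theme 99 × 0.16 = 15.84
  Difficulty 95 × 0.19 = 18.05
  Originality 99 × 0.08 = 7.92
  Presentation 54 × 0.33 = 17.82
  Innovation 59 × 0.06 = 3.54
  Technical merit 25 × 0.13 = 3.25
  Execution 64 × 0.05 = 3.2
Sum = 69.62
Bonus points: 69.62 + 3 = 72.62
72.62 is ≥ 68 and < 87 → Meets

Meets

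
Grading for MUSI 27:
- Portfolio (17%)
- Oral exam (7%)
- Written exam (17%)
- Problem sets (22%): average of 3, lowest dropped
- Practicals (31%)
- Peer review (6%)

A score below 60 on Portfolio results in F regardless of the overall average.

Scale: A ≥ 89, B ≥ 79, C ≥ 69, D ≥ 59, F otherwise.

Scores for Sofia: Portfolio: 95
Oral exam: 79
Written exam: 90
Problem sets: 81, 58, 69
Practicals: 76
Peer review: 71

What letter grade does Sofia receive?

Problem sets: drop 58 → average of remaining 2 = 150/2 = 75
Portfolio score 95 ≥ 60: minimum met.
Weighted total:
  Portfolio 95 × 0.17 = 16.15
  Oral exam 79 × 0.07 = 5.53
  Written exam 90 × 0.17 = 15.3
  Problem sets 75 × 0.22 = 16.5
  Practicals 76 × 0.31 = 23.56
  Peer review 71 × 0.06 = 4.26
Sum = 81.3
81.3 is ≥ 79 and < 89 → B

B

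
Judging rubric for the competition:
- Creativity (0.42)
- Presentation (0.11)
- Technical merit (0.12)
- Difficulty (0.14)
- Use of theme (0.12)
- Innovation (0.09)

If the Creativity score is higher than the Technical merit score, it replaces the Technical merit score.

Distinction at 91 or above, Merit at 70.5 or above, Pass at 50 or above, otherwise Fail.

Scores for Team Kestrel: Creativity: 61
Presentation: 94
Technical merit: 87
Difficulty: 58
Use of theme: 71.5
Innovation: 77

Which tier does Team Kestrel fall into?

Pass

Creativity (61) ≤ Technical merit (87), so Technical merit stays at 87.
Weighted total:
  Creativity 61 × 0.42 = 25.62
  Presentation 94 × 0.11 = 10.34
  Technical merit 87 × 0.12 = 10.44
  Difficulty 58 × 0.14 = 8.12
  Use of theme 71.5 × 0.12 = 8.58
  Innovation 77 × 0.09 = 6.93
Sum = 70.03
70.03 is ≥ 50 and < 70.5 → Pass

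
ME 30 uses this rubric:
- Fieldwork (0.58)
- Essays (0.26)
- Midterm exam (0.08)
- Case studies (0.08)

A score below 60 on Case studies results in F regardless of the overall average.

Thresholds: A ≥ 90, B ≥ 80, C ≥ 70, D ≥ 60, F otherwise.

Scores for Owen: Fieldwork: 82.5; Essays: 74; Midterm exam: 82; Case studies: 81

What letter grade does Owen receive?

Case studies score 81 ≥ 60: minimum met.
Weighted total:
  Fieldwork 82.5 × 0.58 = 47.85
  Essays 74 × 0.26 = 19.24
  Midterm exam 82 × 0.08 = 6.56
  Case studies 81 × 0.08 = 6.48
Sum = 80.13
80.13 is ≥ 80 and < 90 → B

B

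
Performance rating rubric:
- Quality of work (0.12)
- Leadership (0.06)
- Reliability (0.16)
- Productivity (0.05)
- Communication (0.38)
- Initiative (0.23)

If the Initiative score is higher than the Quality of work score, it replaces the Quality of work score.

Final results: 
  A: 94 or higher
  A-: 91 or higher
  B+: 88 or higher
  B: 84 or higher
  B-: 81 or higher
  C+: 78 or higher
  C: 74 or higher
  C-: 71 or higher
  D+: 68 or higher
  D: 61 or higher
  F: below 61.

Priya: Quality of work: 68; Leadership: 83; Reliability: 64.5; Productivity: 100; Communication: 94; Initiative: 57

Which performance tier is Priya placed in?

Initiative (57) ≤ Quality of work (68), so Quality of work stays at 68.
Weighted total:
  Quality of work 68 × 0.12 = 8.16
  Leadership 83 × 0.06 = 4.98
  Reliability 64.5 × 0.16 = 10.32
  Productivity 100 × 0.05 = 5
  Communication 94 × 0.38 = 35.72
  Initiative 57 × 0.23 = 13.11
Sum = 77.29
77.29 is ≥ 74 and < 78 → C

C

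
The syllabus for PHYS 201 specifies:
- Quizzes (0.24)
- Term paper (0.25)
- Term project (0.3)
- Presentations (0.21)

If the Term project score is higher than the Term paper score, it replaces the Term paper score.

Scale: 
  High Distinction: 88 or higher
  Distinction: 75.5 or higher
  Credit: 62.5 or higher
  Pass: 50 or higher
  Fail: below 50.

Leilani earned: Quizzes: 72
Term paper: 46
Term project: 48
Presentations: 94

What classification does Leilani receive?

Term project (48) > Term paper (46), so Term paper counts as 48.
Weighted total:
  Quizzes 72 × 0.24 = 17.28
  Term paper 48 × 0.25 = 12
  Term project 48 × 0.3 = 14.4
  Presentations 94 × 0.21 = 19.74
Sum = 63.42
63.42 is ≥ 62.5 and < 75.5 → Credit

Credit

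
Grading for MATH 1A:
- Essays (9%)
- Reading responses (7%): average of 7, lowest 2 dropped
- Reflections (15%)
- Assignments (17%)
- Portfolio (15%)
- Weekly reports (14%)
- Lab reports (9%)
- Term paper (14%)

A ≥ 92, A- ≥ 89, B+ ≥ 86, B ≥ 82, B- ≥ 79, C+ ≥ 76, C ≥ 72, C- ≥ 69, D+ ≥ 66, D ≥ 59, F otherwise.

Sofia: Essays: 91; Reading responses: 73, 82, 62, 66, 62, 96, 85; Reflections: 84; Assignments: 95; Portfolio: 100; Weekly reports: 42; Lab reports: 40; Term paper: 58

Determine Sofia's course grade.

Reading responses: drop 62, 62 → average of remaining 5 = 402/5 = 80.4
Weighted total:
  Essays 91 × 0.09 = 8.19
  Reading responses 80.4 × 0.07 = 5.628
  Reflections 84 × 0.15 = 12.6
  Assignments 95 × 0.17 = 16.15
  Portfolio 100 × 0.15 = 15
  Weekly reports 42 × 0.14 = 5.88
  Lab reports 40 × 0.09 = 3.6
  Term paper 58 × 0.14 = 8.12
Sum = 75.168
75.168 is ≥ 72 and < 76 → C

C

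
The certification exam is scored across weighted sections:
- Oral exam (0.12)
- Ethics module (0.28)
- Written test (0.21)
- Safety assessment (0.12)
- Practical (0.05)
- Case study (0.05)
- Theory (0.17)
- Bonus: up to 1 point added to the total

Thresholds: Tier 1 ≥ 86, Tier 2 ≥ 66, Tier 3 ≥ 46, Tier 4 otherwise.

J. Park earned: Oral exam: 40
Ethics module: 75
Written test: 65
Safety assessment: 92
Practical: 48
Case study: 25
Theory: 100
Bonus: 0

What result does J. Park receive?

Weighted total:
  Oral exam 40 × 0.12 = 4.8
  Ethics module 75 × 0.28 = 21
  Written test 65 × 0.21 = 13.65
  Safety assessment 92 × 0.12 = 11.04
  Practical 48 × 0.05 = 2.4
  Case study 25 × 0.05 = 1.25
  Theory 100 × 0.17 = 17
Sum = 71.14
Bonus: 71.14 + 0 = 71.14
71.14 is ≥ 66 and < 86 → Tier 2

Tier 2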